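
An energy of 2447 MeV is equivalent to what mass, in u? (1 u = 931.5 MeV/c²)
m = E/c² = 2.627 u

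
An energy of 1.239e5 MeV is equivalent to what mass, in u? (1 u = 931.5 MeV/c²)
m = E/c² = 133 u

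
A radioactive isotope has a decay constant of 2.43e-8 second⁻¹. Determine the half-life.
t½ = ln(2)/λ = 2.852e7 seconds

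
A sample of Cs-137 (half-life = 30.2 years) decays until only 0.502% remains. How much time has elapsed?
t = t½ × log₂(N₀/N) = 230.7 years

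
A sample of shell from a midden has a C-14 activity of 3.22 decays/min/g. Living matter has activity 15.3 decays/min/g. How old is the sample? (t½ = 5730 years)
Age = t½ × log₂(A₀/A) = 12880 years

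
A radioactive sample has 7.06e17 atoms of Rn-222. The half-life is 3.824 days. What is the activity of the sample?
A = λN = 1.28e17 decays/day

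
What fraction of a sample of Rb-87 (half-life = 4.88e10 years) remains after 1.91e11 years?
N/N₀ = (1/2)^(t/t½) = 0.06634 = 6.63%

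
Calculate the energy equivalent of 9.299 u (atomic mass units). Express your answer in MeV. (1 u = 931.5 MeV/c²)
E = mc² = 8662 MeV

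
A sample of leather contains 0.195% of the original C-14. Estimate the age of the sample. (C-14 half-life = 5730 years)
Age = t½ × log₂(1/ratio) = 51580 years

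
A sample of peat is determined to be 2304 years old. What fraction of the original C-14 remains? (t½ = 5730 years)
N/N₀ = (1/2)^(t/t½) = 0.7568 = 75.7%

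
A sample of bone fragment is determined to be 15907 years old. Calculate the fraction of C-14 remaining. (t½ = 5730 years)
N/N₀ = (1/2)^(t/t½) = 0.146 = 14.6%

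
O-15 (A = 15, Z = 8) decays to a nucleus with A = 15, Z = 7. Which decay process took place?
ΔA = 0, ΔZ = -1 ⇒ beta-plus decay (β⁺) or electron capture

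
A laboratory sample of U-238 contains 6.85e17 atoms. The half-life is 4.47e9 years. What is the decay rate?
A = λN = 1.062e8 decays/year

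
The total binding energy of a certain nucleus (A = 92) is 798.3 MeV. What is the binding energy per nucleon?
B.E./A = 798.3/92 = 8.677 MeV/nucleon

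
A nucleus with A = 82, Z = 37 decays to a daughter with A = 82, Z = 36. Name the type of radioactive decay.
ΔA = 0, ΔZ = -1 ⇒ beta-plus decay (β⁺) or electron capture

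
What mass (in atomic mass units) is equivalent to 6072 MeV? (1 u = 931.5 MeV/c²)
m = E/c² = 6.519 u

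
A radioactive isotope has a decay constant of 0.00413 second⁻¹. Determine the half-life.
t½ = ln(2)/λ = 167.8 seconds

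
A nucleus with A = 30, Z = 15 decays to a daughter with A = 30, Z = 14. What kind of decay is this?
ΔA = 0, ΔZ = -1 ⇒ beta-plus decay (β⁺) or electron capture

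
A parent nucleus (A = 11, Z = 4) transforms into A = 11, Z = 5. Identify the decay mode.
ΔA = 0, ΔZ = +1 ⇒ beta-minus decay (β⁻)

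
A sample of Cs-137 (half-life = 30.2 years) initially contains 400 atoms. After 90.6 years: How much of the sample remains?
N = N₀(1/2)^(t/t½) = 50 atoms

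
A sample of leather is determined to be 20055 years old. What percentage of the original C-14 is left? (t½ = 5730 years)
N/N₀ = (1/2)^(t/t½) = 0.08839 = 8.84%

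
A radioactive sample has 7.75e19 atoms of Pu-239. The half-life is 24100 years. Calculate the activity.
A = λN = 2.229e15 decays/year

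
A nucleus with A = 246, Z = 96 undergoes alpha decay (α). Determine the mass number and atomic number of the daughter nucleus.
Daughter: A = 242, Z = 94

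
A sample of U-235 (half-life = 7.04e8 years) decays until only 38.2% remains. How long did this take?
t = t½ × log₂(N₀/N) = 9.774e8 years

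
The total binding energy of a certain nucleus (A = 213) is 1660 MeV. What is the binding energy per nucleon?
B.E./A = 1660/213 = 7.793 MeV/nucleon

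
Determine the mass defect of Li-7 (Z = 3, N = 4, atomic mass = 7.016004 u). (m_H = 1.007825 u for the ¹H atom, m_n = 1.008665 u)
Δm = Z·m_H + N·m_n − M = 0.04213 u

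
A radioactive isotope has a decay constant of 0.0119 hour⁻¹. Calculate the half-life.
t½ = ln(2)/λ = 58.25 hours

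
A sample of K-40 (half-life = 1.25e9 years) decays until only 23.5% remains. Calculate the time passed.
t = t½ × log₂(N₀/N) = 2.612e9 years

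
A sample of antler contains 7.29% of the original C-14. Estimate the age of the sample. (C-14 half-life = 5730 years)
Age = t½ × log₂(1/ratio) = 21650 years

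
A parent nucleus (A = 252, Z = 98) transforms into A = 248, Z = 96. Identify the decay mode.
ΔA = -4, ΔZ = -2 ⇒ alpha decay (α)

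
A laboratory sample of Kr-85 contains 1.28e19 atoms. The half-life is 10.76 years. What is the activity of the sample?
A = λN = 8.246e17 decays/year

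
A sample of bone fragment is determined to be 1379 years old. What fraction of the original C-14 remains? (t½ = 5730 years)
N/N₀ = (1/2)^(t/t½) = 0.8464 = 84.6%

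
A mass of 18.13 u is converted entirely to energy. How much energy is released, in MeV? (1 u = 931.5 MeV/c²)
E = mc² = 16890 MeV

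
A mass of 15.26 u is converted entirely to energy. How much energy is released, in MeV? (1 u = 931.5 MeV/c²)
E = mc² = 14210 MeV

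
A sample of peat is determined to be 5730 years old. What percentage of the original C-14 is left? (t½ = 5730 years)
N/N₀ = (1/2)^(t/t½) = 0.5 = 50%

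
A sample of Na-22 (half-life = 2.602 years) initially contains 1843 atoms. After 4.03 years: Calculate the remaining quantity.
N = N₀(1/2)^(t/t½) = 629.9 atoms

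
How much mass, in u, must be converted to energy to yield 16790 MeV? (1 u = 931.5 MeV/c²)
m = E/c² = 18.02 u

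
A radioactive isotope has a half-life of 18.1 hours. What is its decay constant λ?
λ = ln(2)/t½ = 0.0383 hour⁻¹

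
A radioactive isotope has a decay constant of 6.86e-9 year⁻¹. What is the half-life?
t½ = ln(2)/λ = 1.01e8 years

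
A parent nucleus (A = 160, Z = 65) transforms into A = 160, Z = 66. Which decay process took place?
ΔA = 0, ΔZ = +1 ⇒ beta-minus decay (β⁻)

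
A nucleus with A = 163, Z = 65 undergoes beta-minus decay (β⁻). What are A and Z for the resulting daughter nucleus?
Daughter: A = 163, Z = 66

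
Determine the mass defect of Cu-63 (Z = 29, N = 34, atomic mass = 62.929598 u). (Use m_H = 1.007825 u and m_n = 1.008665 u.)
Δm = Z·m_H + N·m_n − M = 0.5919 u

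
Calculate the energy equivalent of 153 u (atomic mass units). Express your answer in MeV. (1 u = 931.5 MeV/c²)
E = mc² = 1.425e5 MeV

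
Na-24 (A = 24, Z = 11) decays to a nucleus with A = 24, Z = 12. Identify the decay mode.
ΔA = 0, ΔZ = +1 ⇒ beta-minus decay (β⁻)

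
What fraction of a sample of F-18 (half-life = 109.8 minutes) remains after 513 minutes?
N/N₀ = (1/2)^(t/t½) = 0.03922 = 3.92%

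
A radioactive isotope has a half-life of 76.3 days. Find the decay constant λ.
λ = ln(2)/t½ = 0.009084 day⁻¹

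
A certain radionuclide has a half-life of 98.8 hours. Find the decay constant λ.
λ = ln(2)/t½ = 0.007016 hour⁻¹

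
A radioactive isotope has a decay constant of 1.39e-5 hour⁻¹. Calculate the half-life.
t½ = ln(2)/λ = 49870 hours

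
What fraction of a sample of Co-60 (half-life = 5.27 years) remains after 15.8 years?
N/N₀ = (1/2)^(t/t½) = 0.1252 = 12.5%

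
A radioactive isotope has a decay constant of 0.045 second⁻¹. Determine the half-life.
t½ = ln(2)/λ = 15.4 seconds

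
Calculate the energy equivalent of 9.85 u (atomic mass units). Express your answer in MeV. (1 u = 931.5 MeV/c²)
E = mc² = 9175 MeV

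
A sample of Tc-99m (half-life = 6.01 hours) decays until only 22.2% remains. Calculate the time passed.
t = t½ × log₂(N₀/N) = 13.05 hours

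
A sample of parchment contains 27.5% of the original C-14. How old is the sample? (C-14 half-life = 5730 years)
Age = t½ × log₂(1/ratio) = 10670 years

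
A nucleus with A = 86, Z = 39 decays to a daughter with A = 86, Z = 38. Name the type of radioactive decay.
ΔA = 0, ΔZ = -1 ⇒ beta-plus decay (β⁺) or electron capture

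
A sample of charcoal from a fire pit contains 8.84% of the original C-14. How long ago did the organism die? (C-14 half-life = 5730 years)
Age = t½ × log₂(1/ratio) = 20050 years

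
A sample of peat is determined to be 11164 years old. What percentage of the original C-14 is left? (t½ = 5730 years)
N/N₀ = (1/2)^(t/t½) = 0.2591 = 25.9%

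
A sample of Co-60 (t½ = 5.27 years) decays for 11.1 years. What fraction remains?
N/N₀ = (1/2)^(t/t½) = 0.2322 = 23.2%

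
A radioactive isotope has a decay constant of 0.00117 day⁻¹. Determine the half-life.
t½ = ln(2)/λ = 592.4 days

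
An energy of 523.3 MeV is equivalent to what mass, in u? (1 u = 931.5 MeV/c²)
m = E/c² = 0.5618 u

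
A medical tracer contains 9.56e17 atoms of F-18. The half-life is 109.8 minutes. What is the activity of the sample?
A = λN = 6.035e15 decays/minute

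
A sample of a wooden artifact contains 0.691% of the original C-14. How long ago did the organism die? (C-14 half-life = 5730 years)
Age = t½ × log₂(1/ratio) = 41120 years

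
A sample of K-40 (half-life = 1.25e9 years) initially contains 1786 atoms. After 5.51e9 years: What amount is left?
N = N₀(1/2)^(t/t½) = 84.13 atoms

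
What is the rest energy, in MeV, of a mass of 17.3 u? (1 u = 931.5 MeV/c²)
E = mc² = 16110 MeV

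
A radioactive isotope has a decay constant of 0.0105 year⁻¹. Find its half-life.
t½ = ln(2)/λ = 66.01 years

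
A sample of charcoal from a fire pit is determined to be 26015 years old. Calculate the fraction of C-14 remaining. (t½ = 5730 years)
N/N₀ = (1/2)^(t/t½) = 0.04298 = 4.3%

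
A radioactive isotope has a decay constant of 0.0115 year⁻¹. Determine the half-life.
t½ = ln(2)/λ = 60.27 years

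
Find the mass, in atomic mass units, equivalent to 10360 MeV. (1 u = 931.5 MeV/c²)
m = E/c² = 11.12 u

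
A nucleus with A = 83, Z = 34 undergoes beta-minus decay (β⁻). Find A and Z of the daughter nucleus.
Daughter: A = 83, Z = 35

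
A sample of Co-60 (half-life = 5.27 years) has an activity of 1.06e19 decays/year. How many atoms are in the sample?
N = A/λ = 8.059e19 atoms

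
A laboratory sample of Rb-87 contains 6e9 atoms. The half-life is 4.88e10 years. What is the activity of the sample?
A = λN = 0.08522 decays/year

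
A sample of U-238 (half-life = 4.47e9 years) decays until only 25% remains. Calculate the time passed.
t = t½ × log₂(N₀/N) = 8.94e9 years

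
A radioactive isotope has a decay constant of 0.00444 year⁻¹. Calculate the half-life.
t½ = ln(2)/λ = 156.1 years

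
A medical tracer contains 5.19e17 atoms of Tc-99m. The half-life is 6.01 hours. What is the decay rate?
A = λN = 5.986e16 decays/hour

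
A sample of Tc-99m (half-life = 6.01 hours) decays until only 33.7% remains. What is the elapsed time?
t = t½ × log₂(N₀/N) = 9.431 hours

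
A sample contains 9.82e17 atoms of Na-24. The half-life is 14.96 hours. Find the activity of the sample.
A = λN = 4.55e16 decays/hour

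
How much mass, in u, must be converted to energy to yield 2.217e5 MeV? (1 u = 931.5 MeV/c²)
m = E/c² = 238 u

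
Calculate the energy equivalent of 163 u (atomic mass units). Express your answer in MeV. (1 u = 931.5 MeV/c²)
E = mc² = 1.518e5 MeV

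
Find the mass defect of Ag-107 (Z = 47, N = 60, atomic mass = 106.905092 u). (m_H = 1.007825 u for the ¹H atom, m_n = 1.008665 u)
Δm = Z·m_H + N·m_n − M = 0.9826 u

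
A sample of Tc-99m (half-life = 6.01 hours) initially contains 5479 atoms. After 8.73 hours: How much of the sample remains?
N = N₀(1/2)^(t/t½) = 2002 atoms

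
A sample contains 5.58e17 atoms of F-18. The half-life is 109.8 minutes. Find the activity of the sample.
A = λN = 3.523e15 decays/minute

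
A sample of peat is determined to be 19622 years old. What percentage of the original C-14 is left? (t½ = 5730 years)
N/N₀ = (1/2)^(t/t½) = 0.09314 = 9.31%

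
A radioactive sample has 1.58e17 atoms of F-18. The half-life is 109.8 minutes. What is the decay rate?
A = λN = 9.974e14 decays/minute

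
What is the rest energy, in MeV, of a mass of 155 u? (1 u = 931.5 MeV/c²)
E = mc² = 1.444e5 MeV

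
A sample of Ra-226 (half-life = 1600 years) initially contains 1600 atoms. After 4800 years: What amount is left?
N = N₀(1/2)^(t/t½) = 200 atoms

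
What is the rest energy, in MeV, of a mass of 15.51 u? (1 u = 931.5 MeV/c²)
E = mc² = 14450 MeV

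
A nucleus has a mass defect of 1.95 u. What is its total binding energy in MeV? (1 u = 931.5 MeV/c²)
B.E. = Δm × 931.5 = 1816 MeV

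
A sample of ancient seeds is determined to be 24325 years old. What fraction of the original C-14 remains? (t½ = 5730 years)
N/N₀ = (1/2)^(t/t½) = 0.05273 = 5.27%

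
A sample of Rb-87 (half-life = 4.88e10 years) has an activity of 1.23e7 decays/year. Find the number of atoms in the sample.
N = A/λ = 8.66e17 atoms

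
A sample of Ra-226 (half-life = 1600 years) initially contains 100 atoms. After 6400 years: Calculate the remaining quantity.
N = N₀(1/2)^(t/t½) = 6.25 atoms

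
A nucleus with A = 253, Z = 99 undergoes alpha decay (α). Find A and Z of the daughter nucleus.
Daughter: A = 249, Z = 97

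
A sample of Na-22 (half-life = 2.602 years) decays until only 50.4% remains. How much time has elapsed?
t = t½ × log₂(N₀/N) = 2.572 years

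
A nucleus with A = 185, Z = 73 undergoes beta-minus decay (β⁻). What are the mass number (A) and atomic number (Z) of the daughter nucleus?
Daughter: A = 185, Z = 74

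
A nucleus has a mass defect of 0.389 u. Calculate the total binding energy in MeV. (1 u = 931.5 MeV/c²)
B.E. = Δm × 931.5 = 362.4 MeV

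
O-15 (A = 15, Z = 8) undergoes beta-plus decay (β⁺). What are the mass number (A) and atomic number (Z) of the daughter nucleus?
Daughter: A = 15, Z = 7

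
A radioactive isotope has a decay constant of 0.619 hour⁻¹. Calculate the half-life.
t½ = ln(2)/λ = 1.12 hours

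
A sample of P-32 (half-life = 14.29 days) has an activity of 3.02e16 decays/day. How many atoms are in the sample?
N = A/λ = 6.226e17 atoms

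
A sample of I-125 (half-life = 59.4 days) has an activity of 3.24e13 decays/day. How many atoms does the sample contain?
N = A/λ = 2.777e15 atoms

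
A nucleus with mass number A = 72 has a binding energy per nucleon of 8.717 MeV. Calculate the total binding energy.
B.E. = 8.717 × 72 = 627.6 MeV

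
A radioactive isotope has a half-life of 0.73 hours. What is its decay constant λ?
λ = ln(2)/t½ = 0.9495 hour⁻¹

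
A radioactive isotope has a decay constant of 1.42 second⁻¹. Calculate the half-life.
t½ = ln(2)/λ = 0.4881 seconds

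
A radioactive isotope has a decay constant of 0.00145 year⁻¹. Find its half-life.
t½ = ln(2)/λ = 478 years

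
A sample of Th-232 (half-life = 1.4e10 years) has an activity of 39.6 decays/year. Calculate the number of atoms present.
N = A/λ = 7.998e11 atoms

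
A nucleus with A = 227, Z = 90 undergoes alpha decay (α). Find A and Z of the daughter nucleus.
Daughter: A = 223, Z = 88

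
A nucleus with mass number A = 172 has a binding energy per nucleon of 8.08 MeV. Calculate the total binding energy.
B.E. = 8.08 × 172 = 1390 MeV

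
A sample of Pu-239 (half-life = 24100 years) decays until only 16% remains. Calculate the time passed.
t = t½ × log₂(N₀/N) = 63720 years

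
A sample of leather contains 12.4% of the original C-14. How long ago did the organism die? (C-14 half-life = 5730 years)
Age = t½ × log₂(1/ratio) = 17260 years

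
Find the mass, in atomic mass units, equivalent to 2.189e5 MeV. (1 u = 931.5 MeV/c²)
m = E/c² = 235 u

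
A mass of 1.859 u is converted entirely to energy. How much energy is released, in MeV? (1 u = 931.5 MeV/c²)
E = mc² = 1732 MeV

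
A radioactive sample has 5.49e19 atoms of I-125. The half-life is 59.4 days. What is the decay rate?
A = λN = 6.406e17 decays/day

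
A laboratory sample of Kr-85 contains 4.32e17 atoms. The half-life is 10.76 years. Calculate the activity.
A = λN = 2.783e16 decays/year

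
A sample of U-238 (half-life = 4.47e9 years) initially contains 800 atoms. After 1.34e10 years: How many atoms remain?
N = N₀(1/2)^(t/t½) = 100.2 atoms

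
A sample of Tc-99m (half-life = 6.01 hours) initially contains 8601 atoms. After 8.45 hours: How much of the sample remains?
N = N₀(1/2)^(t/t½) = 3246 atoms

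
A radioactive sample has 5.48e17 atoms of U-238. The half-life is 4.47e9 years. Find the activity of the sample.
A = λN = 8.498e7 decays/year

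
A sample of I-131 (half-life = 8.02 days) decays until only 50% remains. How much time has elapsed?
t = t½ × log₂(N₀/N) = 8.02 days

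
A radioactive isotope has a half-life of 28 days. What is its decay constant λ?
λ = ln(2)/t½ = 0.02476 day⁻¹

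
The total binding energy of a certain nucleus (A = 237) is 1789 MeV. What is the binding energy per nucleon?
B.E./A = 1789/237 = 7.549 MeV/nucleon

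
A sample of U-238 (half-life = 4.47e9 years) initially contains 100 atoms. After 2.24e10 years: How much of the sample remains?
N = N₀(1/2)^(t/t½) = 3.101 atoms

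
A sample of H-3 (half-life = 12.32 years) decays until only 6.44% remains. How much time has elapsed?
t = t½ × log₂(N₀/N) = 48.75 years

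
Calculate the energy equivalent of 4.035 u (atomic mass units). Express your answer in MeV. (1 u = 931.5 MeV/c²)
E = mc² = 3759 MeV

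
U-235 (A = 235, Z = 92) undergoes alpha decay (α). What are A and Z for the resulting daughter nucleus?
Daughter: A = 231, Z = 90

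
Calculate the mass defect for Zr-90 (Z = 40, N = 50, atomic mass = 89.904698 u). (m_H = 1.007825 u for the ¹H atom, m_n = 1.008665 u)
Δm = Z·m_H + N·m_n − M = 0.8416 u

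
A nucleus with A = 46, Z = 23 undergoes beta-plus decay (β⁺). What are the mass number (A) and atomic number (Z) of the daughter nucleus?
Daughter: A = 46, Z = 22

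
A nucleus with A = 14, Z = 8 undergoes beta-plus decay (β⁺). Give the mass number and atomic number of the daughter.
Daughter: A = 14, Z = 7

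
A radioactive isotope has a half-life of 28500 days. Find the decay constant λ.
λ = ln(2)/t½ = 2.432e-5 day⁻¹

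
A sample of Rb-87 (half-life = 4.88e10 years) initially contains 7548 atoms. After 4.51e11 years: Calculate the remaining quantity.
N = N₀(1/2)^(t/t½) = 12.47 atoms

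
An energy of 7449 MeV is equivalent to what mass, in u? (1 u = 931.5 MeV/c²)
m = E/c² = 7.997 u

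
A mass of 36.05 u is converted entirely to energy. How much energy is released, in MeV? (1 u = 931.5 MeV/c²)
E = mc² = 33580 MeV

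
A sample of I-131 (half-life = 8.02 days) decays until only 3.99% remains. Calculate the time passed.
t = t½ × log₂(N₀/N) = 37.27 days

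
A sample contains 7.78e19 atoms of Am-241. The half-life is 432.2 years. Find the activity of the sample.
A = λN = 1.248e17 decays/year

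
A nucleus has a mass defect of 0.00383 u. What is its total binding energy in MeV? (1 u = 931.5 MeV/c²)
B.E. = Δm × 931.5 = 3.568 MeV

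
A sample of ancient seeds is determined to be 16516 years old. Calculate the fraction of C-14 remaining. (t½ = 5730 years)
N/N₀ = (1/2)^(t/t½) = 0.1356 = 13.6%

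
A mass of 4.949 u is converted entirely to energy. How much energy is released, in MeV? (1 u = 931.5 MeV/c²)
E = mc² = 4610 MeV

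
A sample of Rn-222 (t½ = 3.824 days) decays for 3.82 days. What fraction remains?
N/N₀ = (1/2)^(t/t½) = 0.5004 = 50%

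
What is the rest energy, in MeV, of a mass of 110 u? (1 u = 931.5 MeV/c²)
E = mc² = 1.025e5 MeV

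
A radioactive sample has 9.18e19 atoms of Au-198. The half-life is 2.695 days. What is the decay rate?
A = λN = 2.361e19 decays/day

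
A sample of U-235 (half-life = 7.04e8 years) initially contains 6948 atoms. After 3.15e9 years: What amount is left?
N = N₀(1/2)^(t/t½) = 312.6 atoms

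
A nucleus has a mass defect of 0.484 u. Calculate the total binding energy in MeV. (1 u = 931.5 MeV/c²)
B.E. = Δm × 931.5 = 450.8 MeV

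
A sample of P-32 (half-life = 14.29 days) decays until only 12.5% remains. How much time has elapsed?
t = t½ × log₂(N₀/N) = 42.87 days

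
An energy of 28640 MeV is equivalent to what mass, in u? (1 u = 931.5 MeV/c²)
m = E/c² = 30.75 u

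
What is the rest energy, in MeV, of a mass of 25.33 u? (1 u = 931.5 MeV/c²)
E = mc² = 23590 MeV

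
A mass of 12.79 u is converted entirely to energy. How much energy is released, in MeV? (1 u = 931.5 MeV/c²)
E = mc² = 11910 MeV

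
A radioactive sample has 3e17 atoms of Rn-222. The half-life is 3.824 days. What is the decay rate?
A = λN = 5.438e16 decays/day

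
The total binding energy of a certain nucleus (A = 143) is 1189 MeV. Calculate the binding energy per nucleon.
B.E./A = 1189/143 = 8.315 MeV/nucleon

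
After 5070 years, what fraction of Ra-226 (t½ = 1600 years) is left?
N/N₀ = (1/2)^(t/t½) = 0.1112 = 11.1%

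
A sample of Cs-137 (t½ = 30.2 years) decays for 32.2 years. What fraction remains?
N/N₀ = (1/2)^(t/t½) = 0.4776 = 47.8%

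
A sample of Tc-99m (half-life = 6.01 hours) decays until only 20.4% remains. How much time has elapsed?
t = t½ × log₂(N₀/N) = 13.78 hours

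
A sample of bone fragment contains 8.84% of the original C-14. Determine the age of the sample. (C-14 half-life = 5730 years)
Age = t½ × log₂(1/ratio) = 20050 years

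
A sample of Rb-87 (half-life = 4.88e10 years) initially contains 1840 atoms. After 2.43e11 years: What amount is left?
N = N₀(1/2)^(t/t½) = 58.32 atoms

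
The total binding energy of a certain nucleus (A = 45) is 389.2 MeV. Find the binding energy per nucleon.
B.E./A = 389.2/45 = 8.649 MeV/nucleon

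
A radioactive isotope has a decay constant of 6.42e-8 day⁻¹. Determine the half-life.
t½ = ln(2)/λ = 1.08e7 days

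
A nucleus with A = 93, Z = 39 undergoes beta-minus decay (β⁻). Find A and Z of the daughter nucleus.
Daughter: A = 93, Z = 40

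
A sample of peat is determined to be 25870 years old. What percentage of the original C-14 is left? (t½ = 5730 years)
N/N₀ = (1/2)^(t/t½) = 0.04374 = 4.37%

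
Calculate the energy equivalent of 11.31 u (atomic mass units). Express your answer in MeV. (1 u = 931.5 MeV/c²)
E = mc² = 10540 MeV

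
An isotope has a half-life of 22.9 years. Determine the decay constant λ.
λ = ln(2)/t½ = 0.03027 year⁻¹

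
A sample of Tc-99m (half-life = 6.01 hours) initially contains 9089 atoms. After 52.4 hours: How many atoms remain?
N = N₀(1/2)^(t/t½) = 21.57 atoms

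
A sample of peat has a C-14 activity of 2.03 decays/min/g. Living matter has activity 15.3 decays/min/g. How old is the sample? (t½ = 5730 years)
Age = t½ × log₂(A₀/A) = 16700 years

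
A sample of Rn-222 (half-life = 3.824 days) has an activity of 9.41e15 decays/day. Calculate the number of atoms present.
N = A/λ = 5.191e16 atoms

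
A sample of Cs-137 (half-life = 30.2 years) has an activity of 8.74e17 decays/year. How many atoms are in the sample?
N = A/λ = 3.808e19 atoms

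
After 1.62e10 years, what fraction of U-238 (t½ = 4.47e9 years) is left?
N/N₀ = (1/2)^(t/t½) = 0.0811 = 8.11%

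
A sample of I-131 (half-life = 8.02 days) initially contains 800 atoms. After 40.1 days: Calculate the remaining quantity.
N = N₀(1/2)^(t/t½) = 25 atoms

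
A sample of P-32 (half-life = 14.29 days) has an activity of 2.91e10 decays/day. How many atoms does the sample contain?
N = A/λ = 5.999e11 atoms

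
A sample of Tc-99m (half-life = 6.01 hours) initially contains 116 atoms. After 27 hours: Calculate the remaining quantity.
N = N₀(1/2)^(t/t½) = 5.153 atoms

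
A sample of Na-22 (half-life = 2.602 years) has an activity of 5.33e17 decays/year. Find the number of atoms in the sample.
N = A/λ = 2.001e18 atoms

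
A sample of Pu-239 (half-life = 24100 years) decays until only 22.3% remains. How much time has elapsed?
t = t½ × log₂(N₀/N) = 52170 years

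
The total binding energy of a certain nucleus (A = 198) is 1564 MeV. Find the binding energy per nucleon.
B.E./A = 1564/198 = 7.899 MeV/nucleon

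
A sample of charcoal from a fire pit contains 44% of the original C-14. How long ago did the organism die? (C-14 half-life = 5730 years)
Age = t½ × log₂(1/ratio) = 6787 years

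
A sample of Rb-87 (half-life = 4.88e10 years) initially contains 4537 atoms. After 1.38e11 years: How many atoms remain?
N = N₀(1/2)^(t/t½) = 639 atoms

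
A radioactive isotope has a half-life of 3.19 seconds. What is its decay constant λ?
λ = ln(2)/t½ = 0.2173 second⁻¹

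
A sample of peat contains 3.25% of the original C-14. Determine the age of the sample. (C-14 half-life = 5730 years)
Age = t½ × log₂(1/ratio) = 28330 years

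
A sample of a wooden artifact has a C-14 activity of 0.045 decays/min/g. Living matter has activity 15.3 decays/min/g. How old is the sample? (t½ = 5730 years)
Age = t½ × log₂(A₀/A) = 48190 years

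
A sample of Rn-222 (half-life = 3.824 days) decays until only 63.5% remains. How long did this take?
t = t½ × log₂(N₀/N) = 2.505 days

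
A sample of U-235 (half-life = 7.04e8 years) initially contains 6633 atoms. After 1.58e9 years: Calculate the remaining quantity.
N = N₀(1/2)^(t/t½) = 1400 atoms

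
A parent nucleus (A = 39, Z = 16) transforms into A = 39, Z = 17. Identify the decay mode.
ΔA = 0, ΔZ = +1 ⇒ beta-minus decay (β⁻)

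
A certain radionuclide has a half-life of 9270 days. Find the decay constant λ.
λ = ln(2)/t½ = 7.477e-5 day⁻¹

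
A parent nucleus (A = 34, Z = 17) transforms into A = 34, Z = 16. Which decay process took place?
ΔA = 0, ΔZ = -1 ⇒ beta-plus decay (β⁺) or electron capture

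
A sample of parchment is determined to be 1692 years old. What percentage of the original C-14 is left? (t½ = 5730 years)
N/N₀ = (1/2)^(t/t½) = 0.8149 = 81.5%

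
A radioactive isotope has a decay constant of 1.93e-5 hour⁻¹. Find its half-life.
t½ = ln(2)/λ = 35910 hours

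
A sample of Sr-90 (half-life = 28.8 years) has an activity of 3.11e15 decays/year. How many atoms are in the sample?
N = A/λ = 1.292e17 atoms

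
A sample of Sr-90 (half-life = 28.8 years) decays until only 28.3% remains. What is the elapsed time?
t = t½ × log₂(N₀/N) = 52.45 years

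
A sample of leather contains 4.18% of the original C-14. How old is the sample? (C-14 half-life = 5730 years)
Age = t½ × log₂(1/ratio) = 26250 years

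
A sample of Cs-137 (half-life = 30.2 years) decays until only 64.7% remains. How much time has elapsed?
t = t½ × log₂(N₀/N) = 18.97 years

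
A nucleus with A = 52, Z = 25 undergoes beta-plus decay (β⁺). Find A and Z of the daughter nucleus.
Daughter: A = 52, Z = 24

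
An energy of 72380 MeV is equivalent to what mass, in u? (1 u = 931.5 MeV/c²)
m = E/c² = 77.7 u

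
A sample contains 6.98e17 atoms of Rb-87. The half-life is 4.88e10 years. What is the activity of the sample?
A = λN = 9.914e6 decays/year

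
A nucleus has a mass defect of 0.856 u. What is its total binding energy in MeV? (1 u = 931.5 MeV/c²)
B.E. = Δm × 931.5 = 797.4 MeV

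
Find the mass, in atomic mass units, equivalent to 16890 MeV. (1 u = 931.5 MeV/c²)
m = E/c² = 18.13 u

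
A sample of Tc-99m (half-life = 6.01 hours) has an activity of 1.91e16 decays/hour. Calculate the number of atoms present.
N = A/λ = 1.656e17 atoms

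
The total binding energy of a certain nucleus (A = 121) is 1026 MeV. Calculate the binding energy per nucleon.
B.E./A = 1026/121 = 8.479 MeV/nucleon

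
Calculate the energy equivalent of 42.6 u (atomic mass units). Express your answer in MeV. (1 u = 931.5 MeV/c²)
E = mc² = 39680 MeV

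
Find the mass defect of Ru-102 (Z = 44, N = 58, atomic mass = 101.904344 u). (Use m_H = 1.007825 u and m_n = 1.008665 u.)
Δm = Z·m_H + N·m_n − M = 0.9425 u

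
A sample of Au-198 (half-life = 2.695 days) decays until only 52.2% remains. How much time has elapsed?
t = t½ × log₂(N₀/N) = 2.528 days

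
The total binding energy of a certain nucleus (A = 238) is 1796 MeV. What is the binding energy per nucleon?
B.E./A = 1796/238 = 7.546 MeV/nucleon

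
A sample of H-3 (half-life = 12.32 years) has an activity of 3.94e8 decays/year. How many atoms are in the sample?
N = A/λ = 7.003e9 atoms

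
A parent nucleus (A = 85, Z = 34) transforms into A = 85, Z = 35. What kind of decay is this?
ΔA = 0, ΔZ = +1 ⇒ beta-minus decay (β⁻)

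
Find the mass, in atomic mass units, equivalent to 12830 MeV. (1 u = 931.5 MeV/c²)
m = E/c² = 13.77 u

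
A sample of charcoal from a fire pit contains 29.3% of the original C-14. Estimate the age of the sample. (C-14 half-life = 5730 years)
Age = t½ × log₂(1/ratio) = 10150 years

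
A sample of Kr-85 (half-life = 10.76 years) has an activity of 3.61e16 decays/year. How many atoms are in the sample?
N = A/λ = 5.604e17 atoms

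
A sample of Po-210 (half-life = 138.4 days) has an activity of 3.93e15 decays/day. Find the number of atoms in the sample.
N = A/λ = 7.847e17 atoms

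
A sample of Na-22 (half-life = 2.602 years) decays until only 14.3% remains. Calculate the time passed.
t = t½ × log₂(N₀/N) = 7.301 years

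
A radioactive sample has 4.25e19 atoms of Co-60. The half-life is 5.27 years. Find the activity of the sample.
A = λN = 5.59e18 decays/year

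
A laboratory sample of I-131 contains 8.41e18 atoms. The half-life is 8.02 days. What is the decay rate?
A = λN = 7.269e17 decays/day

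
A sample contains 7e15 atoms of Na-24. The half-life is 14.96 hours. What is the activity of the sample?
A = λN = 3.243e14 decays/hour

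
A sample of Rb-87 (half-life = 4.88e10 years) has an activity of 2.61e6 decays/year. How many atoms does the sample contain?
N = A/λ = 1.838e17 atoms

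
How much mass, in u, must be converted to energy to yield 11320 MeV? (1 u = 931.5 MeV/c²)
m = E/c² = 12.15 u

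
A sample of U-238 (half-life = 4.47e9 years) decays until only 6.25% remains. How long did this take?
t = t½ × log₂(N₀/N) = 1.788e10 years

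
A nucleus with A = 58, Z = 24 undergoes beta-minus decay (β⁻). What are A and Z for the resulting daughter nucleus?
Daughter: A = 58, Z = 25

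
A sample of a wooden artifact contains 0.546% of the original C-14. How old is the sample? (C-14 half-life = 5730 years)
Age = t½ × log₂(1/ratio) = 43070 years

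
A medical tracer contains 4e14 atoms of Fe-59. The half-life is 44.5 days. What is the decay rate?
A = λN = 6.231e12 decays/day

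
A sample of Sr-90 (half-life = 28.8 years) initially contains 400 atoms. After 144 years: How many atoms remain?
N = N₀(1/2)^(t/t½) = 12.5 atoms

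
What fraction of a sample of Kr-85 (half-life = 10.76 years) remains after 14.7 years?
N/N₀ = (1/2)^(t/t½) = 0.3879 = 38.8%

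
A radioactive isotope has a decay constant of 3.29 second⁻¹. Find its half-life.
t½ = ln(2)/λ = 0.2107 seconds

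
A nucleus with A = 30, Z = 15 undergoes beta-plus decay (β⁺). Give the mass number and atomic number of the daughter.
Daughter: A = 30, Z = 14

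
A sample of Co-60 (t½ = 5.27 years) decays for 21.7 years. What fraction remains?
N/N₀ = (1/2)^(t/t½) = 0.05761 = 5.76%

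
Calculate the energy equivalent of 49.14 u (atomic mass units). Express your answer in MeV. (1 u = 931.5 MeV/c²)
E = mc² = 45770 MeV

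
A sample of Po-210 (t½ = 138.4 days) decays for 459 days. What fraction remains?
N/N₀ = (1/2)^(t/t½) = 0.1004 = 10%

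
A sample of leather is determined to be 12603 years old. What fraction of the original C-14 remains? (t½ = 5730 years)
N/N₀ = (1/2)^(t/t½) = 0.2177 = 21.8%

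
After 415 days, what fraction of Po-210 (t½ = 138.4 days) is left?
N/N₀ = (1/2)^(t/t½) = 0.1251 = 12.5%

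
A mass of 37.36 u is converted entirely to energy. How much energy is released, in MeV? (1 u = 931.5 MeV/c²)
E = mc² = 34800 MeV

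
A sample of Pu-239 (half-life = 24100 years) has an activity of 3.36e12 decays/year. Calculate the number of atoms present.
N = A/λ = 1.168e17 atoms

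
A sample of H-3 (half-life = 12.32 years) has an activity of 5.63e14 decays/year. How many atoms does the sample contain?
N = A/λ = 1.001e16 atoms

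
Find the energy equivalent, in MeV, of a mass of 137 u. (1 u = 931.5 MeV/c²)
E = mc² = 1.276e5 MeV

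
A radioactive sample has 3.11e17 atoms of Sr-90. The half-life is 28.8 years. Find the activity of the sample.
A = λN = 7.485e15 decays/year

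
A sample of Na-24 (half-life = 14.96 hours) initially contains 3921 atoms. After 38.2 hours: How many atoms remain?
N = N₀(1/2)^(t/t½) = 667.9 atoms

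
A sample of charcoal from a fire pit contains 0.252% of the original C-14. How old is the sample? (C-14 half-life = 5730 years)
Age = t½ × log₂(1/ratio) = 49460 years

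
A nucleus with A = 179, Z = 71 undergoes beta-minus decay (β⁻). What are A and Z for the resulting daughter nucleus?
Daughter: A = 179, Z = 72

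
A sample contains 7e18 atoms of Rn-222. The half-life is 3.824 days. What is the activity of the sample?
A = λN = 1.269e18 decays/day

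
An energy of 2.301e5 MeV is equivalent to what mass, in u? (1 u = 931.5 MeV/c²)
m = E/c² = 247 u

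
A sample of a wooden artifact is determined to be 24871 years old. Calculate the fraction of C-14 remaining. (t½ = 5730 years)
N/N₀ = (1/2)^(t/t½) = 0.04936 = 4.94%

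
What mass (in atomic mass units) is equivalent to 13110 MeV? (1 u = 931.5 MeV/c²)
m = E/c² = 14.07 u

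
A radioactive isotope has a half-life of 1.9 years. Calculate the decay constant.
λ = ln(2)/t½ = 0.3648 year⁻¹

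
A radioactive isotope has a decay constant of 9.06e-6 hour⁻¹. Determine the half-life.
t½ = ln(2)/λ = 76510 hours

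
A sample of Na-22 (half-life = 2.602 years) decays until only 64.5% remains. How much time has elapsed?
t = t½ × log₂(N₀/N) = 1.646 years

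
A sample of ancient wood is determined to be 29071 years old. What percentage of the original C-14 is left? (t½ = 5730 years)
N/N₀ = (1/2)^(t/t½) = 0.0297 = 2.97%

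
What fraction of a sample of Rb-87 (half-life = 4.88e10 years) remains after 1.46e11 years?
N/N₀ = (1/2)^(t/t½) = 0.1257 = 12.6%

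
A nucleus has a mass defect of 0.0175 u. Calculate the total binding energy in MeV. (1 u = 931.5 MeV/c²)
B.E. = Δm × 931.5 = 16.3 MeV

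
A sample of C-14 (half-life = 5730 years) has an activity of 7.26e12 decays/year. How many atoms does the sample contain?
N = A/λ = 6.002e16 atoms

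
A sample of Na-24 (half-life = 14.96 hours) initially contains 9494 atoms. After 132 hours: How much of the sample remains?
N = N₀(1/2)^(t/t½) = 20.96 atoms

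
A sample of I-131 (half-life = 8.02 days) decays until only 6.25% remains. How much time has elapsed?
t = t½ × log₂(N₀/N) = 32.08 days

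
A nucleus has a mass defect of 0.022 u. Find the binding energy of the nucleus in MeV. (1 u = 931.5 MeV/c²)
B.E. = Δm × 931.5 = 20.49 MeV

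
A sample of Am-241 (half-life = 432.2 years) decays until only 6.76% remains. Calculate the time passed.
t = t½ × log₂(N₀/N) = 1680 years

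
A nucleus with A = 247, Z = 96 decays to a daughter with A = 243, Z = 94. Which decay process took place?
ΔA = -4, ΔZ = -2 ⇒ alpha decay (α)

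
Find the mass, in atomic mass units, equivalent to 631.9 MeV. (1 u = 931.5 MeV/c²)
m = E/c² = 0.6784 u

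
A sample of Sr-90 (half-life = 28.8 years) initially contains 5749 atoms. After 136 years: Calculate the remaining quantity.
N = N₀(1/2)^(t/t½) = 217.8 atoms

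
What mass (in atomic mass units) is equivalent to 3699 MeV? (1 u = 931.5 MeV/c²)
m = E/c² = 3.971 u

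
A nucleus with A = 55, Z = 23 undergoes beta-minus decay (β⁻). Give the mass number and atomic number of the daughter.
Daughter: A = 55, Z = 24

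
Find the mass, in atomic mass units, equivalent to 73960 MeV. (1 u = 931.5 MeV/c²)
m = E/c² = 79.4 u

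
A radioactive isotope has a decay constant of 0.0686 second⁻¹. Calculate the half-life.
t½ = ln(2)/λ = 10.1 seconds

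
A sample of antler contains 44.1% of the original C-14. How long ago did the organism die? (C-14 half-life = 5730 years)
Age = t½ × log₂(1/ratio) = 6768 years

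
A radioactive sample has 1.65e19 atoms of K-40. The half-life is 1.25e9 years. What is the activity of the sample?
A = λN = 9.15e9 decays/year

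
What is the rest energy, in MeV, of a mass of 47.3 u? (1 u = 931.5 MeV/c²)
E = mc² = 44060 MeV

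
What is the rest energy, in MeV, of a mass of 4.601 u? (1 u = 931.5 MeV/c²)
E = mc² = 4286 MeV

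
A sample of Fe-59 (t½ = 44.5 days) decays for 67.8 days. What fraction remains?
N/N₀ = (1/2)^(t/t½) = 0.3478 = 34.8%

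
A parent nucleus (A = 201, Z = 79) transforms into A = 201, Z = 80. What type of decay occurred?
ΔA = 0, ΔZ = +1 ⇒ beta-minus decay (β⁻)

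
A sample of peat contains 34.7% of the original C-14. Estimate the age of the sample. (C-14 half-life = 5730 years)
Age = t½ × log₂(1/ratio) = 8750 years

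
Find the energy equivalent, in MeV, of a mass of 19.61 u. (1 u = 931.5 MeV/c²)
E = mc² = 18270 MeV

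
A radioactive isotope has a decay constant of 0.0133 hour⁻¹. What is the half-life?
t½ = ln(2)/λ = 52.12 hours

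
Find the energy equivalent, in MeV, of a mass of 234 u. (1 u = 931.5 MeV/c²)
E = mc² = 2.18e5 MeV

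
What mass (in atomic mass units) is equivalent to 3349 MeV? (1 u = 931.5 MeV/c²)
m = E/c² = 3.595 u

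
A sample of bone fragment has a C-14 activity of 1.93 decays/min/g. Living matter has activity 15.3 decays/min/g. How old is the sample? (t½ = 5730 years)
Age = t½ × log₂(A₀/A) = 17110 years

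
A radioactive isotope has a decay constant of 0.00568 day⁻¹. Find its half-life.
t½ = ln(2)/λ = 122 days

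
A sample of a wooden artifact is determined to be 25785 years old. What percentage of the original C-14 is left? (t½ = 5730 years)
N/N₀ = (1/2)^(t/t½) = 0.04419 = 4.42%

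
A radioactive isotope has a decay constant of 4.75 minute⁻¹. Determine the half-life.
t½ = ln(2)/λ = 0.1459 minutes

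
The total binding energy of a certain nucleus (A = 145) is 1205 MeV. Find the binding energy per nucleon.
B.E./A = 1205/145 = 8.31 MeV/nucleon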